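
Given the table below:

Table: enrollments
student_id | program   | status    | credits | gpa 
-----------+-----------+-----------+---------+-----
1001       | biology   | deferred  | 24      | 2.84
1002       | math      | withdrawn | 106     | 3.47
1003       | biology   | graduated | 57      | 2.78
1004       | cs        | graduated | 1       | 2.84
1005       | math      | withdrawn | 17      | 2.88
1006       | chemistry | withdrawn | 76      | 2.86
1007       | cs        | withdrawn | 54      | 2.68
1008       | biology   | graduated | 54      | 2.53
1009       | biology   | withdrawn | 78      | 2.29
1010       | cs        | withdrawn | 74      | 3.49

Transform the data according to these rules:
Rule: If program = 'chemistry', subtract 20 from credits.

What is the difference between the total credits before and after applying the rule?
20

Step 1: Original sum of credits = 541
Step 2: 1 records have program = 'chemistry'
Step 3: Each affected record changes by -20
Step 4: Total change = 1 × -20 = -20
Step 5: New sum = 541 + -20 = 521
Step 6: Difference = |521 - 541| = 20
        (Sum decreased by 20)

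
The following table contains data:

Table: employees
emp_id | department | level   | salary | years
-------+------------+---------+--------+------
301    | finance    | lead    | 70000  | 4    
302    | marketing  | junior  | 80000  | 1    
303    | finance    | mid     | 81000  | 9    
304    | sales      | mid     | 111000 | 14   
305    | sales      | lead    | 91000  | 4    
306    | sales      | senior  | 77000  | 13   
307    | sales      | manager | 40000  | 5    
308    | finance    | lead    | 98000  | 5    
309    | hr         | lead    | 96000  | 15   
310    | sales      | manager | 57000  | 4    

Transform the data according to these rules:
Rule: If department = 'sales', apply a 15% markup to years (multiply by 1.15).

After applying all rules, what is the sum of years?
80.0

Step 1: Records with department = 'sales' have total years = 40
Step 2: Apply multiplier: 40 × 1.15 = 46.0
Step 3: Other records total: 34
Step 4: Final sum = 46.0 + 34 = 80.0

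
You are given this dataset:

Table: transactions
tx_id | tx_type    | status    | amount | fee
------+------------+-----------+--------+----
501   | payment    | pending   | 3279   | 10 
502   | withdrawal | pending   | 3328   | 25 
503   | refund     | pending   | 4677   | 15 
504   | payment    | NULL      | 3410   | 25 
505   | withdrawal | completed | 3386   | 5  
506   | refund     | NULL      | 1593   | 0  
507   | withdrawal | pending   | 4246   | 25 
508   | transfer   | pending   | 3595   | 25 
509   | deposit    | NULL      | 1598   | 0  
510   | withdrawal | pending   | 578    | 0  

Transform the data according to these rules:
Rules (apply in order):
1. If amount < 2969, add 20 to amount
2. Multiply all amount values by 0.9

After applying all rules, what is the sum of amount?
26775.0

Step 1: Apply Rule 1 - Add 20 to records with amount < 2969
  - 3 records affected: 3769 + (3 × 20) = 3829
  - Unaffected records: 25921
  - Sum after Rule 1: 29750
Step 2: Apply Rule 2 - Multiply all by 0.9
  - 29750 × 0.9 = 26775.0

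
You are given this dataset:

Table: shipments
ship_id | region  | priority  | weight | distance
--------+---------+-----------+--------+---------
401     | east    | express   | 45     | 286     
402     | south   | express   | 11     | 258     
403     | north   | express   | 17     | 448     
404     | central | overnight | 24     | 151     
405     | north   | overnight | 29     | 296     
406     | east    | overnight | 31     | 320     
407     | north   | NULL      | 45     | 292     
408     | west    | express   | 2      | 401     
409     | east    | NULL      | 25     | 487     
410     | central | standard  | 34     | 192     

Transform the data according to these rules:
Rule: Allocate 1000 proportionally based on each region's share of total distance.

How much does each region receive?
central: 109.55, east: 349.09, north: 330.88, south: 82.4, west: 128.07

Step 1: Calculate total distance = 3131
Step 2: Calculate each region's proportion:
  central: 343/3131 = 10.95% → 109.55
  east: 1093/3131 = 34.91% → 349.09
  north: 1036/3131 = 33.09% → 330.88
  south: 258/3131 = 8.24% → 82.4
  west: 401/3131 = 12.81% → 128.07
Step 3: Verify: sum of allocations ≈ 1000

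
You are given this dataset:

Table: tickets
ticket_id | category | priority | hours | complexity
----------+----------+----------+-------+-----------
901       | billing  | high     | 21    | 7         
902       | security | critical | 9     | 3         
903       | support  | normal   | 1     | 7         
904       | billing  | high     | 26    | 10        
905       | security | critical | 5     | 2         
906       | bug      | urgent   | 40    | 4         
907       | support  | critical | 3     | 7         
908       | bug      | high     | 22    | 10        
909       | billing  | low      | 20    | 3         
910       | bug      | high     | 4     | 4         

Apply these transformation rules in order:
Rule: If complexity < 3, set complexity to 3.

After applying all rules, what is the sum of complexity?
58

Step 1: 1 records have complexity < 3
Step 2: These records originally summed to 2
Step 3: After setting to minimum: 1 × 3 = 3
Step 4: Unaffected records sum: 55
Step 5: Final sum = 3 + 55 = 58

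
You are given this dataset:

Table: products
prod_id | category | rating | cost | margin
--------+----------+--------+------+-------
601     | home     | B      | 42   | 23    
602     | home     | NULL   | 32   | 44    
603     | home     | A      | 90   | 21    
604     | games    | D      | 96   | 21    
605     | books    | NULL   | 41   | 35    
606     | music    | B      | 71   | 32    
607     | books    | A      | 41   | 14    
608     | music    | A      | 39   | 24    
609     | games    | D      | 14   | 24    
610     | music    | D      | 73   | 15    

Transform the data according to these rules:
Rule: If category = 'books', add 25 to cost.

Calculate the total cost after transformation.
589

Step 1: Count records where category = 'books': 2
Step 2: Total bonus added: 2 × 25 = 50
Step 3: Original sum of cost: 539
Step 4: Final sum = 539 + 50 = 589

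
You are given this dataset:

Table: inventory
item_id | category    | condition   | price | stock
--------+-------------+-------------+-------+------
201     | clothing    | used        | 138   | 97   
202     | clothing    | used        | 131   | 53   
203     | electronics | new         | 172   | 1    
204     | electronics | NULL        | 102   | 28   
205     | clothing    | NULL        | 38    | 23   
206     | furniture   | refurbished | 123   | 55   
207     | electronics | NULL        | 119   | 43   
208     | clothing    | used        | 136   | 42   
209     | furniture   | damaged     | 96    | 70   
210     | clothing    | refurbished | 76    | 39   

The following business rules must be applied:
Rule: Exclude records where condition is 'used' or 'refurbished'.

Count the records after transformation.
5

Step 1: Count records to exclude
  - 3 (used) + 2 (refurbished) = 5 records
Step 2: Total records: 10
Step 3: Remaining = 10 - 5 = 5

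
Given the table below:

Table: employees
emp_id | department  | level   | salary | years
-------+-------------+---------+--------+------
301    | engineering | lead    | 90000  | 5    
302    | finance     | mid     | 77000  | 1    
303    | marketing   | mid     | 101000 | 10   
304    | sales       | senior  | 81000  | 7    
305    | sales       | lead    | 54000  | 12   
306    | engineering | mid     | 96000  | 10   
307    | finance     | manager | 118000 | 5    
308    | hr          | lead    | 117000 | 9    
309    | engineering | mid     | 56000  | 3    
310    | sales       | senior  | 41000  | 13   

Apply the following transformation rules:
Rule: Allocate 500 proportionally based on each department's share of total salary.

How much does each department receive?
engineering: 145.61, finance: 117.33, hr: 70.4, marketing: 60.77, sales: 105.9

Step 1: Calculate total salary = 831000
Step 2: Calculate each department's proportion:
  engineering: 242000/831000 = 29.12% → 145.61
  finance: 195000/831000 = 23.47% → 117.33
  hr: 117000/831000 = 14.08% → 70.4
  marketing: 101000/831000 = 12.15% → 60.77
  sales: 176000/831000 = 21.18% → 105.9
Step 3: Verify: sum of allocations ≈ 500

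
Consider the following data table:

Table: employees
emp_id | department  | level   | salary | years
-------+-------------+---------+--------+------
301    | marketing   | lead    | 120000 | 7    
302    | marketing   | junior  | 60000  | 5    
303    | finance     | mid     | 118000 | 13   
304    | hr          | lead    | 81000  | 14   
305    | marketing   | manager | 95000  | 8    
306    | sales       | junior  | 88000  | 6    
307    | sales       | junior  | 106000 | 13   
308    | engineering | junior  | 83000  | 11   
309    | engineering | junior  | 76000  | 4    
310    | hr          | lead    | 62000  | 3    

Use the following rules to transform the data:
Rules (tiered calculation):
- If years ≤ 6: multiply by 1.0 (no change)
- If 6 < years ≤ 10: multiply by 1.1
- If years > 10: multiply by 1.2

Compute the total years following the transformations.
95.7

Step 1: Tier 1 (years ≤ 6): 4 records, sum = 18 × 1.0 = 18.0
Step 2: Tier 2 (6 < years ≤ 10): 2 records, sum = 15 × 1.1 = 16.5
Step 3: Tier 3 (years > 10): 4 records, sum = 51 × 1.2 = 61.2
Step 4: Final sum = 18.0 + 16.5 + 61.2 = 95.7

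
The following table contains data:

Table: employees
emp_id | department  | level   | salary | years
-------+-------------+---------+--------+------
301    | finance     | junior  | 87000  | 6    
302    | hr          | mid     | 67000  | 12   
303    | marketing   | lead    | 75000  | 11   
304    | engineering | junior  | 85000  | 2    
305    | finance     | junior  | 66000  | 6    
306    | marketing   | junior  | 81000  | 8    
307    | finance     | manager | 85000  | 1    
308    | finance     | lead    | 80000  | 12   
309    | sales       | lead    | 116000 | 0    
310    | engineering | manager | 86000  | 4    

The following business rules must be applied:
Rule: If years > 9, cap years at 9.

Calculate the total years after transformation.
54

Step 1: 3 records have years > 9
Step 2: These records originally summed to 35
Step 3: After capping: 3 × 9 = 27
Step 4: Unaffected records sum: 27
Step 5: Final sum = 27 + 27 = 54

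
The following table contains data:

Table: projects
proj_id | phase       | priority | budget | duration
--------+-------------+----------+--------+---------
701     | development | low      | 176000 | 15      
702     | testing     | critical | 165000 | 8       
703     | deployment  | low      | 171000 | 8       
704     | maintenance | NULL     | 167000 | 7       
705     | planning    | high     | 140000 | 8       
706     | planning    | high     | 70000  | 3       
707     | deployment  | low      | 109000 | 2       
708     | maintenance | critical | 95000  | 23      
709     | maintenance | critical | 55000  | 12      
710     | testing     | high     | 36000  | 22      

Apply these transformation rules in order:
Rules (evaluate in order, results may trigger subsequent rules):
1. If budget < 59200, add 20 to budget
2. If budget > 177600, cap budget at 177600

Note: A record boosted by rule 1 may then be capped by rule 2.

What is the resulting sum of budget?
1184040

Step 1: Apply rule 1 to records with budget < 59200
  - 2 records get bonus of 20
  - Of these, 0 records then exceed 177600 and get capped
Step 2: Apply rule 2 to records with budget > 177600
  - 0 records (original) are capped
Step 3: Calculate final sum = 1184040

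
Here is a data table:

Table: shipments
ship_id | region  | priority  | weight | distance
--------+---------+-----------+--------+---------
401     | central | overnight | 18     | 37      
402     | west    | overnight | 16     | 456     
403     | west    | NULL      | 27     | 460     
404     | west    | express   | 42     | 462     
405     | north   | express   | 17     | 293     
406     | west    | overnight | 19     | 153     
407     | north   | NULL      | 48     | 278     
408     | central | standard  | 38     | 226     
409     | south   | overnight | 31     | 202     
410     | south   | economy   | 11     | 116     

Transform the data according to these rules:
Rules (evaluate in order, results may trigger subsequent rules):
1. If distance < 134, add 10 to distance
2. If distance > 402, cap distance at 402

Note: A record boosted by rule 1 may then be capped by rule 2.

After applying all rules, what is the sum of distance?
2531

Step 1: Apply rule 1 to records with distance < 134
  - 2 records get bonus of 10
  - Of these, 0 records then exceed 402 and get capped
Step 2: Apply rule 2 to records with distance > 402
  - 3 records (original) are capped
Step 3: Calculate final sum = 2531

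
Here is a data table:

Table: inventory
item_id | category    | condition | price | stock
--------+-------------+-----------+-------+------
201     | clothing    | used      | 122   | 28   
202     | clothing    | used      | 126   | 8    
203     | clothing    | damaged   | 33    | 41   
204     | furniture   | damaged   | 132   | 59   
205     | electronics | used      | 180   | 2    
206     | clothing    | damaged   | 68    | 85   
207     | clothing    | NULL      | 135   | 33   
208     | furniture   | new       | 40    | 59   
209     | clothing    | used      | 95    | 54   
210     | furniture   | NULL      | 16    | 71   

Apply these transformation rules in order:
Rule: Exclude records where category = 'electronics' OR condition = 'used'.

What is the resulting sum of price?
424

Step 1: Find records where category = 'electronics' OR condition = 'used'
Step 2: 4 records match, summing to 523
Step 3: Original sum: 947
Step 4: Remaining sum = 947 - 523 = 424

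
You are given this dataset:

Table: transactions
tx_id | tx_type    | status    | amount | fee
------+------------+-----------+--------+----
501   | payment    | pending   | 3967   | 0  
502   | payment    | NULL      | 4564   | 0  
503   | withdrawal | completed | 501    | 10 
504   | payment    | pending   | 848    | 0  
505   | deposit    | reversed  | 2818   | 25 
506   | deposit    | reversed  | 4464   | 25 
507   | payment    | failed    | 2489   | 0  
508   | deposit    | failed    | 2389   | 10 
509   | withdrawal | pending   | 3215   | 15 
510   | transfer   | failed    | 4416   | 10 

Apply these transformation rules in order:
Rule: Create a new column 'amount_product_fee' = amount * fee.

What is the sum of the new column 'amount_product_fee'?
303335

Step 1: For each record, compute amount * fee
Example calculations:
  3967 * 0 = 0
  4564 * 0 = 0
  501 * 10 = 5010
  ...
Step 2: Sum all derived values
Step 3: Total = 303335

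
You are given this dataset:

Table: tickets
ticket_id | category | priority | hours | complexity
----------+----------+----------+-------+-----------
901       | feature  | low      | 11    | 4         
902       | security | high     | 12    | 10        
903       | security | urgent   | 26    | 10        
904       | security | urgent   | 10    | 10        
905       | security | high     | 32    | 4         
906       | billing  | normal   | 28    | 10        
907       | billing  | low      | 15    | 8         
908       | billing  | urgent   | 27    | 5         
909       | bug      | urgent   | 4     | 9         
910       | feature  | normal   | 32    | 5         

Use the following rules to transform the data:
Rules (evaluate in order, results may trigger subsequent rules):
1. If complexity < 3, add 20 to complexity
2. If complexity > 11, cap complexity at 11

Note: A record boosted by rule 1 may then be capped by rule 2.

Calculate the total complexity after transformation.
75

Step 1: Apply rule 1 to records with complexity < 3
  - 0 records get bonus of 20
  - Of these, 0 records then exceed 11 and get capped
Step 2: Apply rule 2 to records with complexity > 11
  - 0 records (original) are capped
Step 3: Calculate final sum = 75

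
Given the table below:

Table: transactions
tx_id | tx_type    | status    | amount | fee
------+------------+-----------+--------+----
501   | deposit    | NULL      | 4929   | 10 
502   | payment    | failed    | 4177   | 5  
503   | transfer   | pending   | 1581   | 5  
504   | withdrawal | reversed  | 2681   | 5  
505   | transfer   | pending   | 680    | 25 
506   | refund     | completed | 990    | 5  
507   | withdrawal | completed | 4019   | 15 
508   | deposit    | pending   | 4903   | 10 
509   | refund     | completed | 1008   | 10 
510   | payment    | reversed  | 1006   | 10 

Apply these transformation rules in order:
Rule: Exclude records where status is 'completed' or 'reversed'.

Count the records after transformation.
5

Step 1: Count records to exclude
  - 3 (completed) + 2 (reversed) = 5 records
Step 2: Total records: 10
Step 3: Remaining = 10 - 5 = 5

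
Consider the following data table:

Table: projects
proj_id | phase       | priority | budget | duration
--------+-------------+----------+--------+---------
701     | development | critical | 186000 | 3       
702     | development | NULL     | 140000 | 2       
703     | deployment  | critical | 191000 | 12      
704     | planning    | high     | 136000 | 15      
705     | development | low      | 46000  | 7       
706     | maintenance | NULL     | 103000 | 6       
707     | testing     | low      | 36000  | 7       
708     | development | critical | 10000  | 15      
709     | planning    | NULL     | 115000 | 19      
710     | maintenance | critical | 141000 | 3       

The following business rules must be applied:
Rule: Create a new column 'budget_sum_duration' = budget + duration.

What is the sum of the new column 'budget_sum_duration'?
1104089

Step 1: For each record, compute budget + duration
Example calculations:
  186000 + 3 = 186003
  140000 + 2 = 140002
  191000 + 12 = 191012
  ...
Step 2: Sum all derived values
Step 3: Total = 1104089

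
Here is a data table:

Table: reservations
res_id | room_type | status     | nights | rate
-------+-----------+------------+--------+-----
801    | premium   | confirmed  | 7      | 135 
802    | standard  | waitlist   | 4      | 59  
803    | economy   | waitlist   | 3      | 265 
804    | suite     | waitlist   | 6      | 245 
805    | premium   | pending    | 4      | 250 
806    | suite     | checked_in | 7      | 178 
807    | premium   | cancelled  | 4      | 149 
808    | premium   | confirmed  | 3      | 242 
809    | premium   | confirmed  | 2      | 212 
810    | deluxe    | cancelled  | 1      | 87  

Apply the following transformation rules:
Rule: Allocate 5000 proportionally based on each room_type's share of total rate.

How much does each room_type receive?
deluxe: 238.75, economy: 727.22, premium: 2711.31, standard: 161.91, suite: 1160.81

Step 1: Calculate total rate = 1822
Step 2: Calculate each room_type's proportion:
  deluxe: 87/1822 = 4.77% → 238.75
  economy: 265/1822 = 14.54% → 727.22
  premium: 988/1822 = 54.23% → 2711.31
  standard: 59/1822 = 3.24% → 161.91
  suite: 423/1822 = 23.22% → 1160.81
Step 3: Verify: sum of allocations ≈ 5000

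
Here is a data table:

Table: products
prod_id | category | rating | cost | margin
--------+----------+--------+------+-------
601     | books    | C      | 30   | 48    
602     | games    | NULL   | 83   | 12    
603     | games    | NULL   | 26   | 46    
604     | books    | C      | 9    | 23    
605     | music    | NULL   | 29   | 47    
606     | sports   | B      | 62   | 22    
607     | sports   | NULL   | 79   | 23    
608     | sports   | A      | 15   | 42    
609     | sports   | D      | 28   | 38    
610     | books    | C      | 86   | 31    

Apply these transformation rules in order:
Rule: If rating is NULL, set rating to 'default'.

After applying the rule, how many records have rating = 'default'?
4

Step 1: Count records where rating IS NULL
Step 2: Found 4 records with NULL rating
Step 3: These records will have rating set to 'default'
Step 4: Records already having rating = 'default': 0
Step 5: Answer: 4 + 0 = 4 records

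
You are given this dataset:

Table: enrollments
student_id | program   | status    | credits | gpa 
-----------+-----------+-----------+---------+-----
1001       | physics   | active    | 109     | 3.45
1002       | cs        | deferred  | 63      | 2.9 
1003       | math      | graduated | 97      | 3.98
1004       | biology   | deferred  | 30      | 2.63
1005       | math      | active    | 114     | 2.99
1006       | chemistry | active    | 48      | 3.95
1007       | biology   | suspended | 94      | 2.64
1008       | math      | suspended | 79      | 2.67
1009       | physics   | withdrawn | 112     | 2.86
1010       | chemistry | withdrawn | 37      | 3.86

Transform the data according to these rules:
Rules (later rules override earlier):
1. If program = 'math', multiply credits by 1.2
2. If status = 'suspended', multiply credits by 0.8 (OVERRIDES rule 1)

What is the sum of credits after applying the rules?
790.6

Step 1: Rule 2 takes priority for records with status = 'suspended'
  - 2 records: 173 × 0.8 = 138.4
Step 2: Rule 1 applies to remaining records with program = 'math'
  - 2 records: 211 × 1.2 = 253.2
Step 3: Other records unchanged: 399
Step 4: Final sum = 138.4 + 253.2 + 399 = 790.6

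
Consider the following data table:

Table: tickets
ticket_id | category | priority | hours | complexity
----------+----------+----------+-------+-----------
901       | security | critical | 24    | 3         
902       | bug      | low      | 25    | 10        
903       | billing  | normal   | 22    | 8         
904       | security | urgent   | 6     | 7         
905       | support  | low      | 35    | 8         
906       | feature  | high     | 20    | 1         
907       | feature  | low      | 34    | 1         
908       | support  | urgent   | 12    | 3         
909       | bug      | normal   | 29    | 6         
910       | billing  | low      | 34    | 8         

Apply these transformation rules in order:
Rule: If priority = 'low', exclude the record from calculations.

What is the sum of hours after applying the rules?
113

Step 1: Identify records where priority = 'low'
Step 2: The excluded records sum to 128
Step 3: Original total hours = 241
Step 4: Remaining total = 241 - 128 = 113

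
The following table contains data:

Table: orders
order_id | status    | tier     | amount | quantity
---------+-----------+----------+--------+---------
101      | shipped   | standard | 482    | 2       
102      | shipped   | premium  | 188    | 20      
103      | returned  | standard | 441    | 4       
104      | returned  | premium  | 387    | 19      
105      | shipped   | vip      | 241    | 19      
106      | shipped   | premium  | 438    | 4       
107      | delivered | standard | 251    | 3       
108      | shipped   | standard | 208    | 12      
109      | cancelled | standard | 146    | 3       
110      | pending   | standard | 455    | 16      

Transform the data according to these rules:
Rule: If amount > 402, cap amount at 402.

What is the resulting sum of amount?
3029

Step 1: 4 records have amount > 402
Step 2: These records originally summed to 1816
Step 3: After capping: 4 × 402 = 1608
Step 4: Unaffected records sum: 1421
Step 5: Final sum = 1608 + 1421 = 3029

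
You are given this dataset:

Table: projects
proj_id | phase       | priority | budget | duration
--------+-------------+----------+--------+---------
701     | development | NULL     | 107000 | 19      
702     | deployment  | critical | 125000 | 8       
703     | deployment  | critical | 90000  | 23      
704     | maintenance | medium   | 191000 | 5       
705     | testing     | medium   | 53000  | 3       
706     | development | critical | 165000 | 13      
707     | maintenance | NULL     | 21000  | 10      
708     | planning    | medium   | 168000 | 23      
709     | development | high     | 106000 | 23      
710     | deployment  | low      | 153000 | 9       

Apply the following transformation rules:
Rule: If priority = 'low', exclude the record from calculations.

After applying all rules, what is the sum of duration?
127

Step 1: Identify records where priority = 'low'
Step 2: The excluded records sum to 9
Step 3: Original total duration = 136
Step 4: Remaining total = 136 - 9 = 127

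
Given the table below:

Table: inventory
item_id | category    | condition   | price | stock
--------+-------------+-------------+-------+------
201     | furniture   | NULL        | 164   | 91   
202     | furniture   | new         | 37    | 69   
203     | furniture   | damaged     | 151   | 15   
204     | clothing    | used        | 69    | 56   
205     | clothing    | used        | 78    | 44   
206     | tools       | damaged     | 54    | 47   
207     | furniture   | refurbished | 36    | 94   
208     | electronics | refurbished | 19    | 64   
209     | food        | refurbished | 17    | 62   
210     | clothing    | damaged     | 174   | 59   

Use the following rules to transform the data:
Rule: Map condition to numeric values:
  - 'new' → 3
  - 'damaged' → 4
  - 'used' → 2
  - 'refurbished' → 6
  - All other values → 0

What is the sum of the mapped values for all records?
37

Step 1: Apply mapping to each record
Step 2: Count by status:
  'new': 1 records × 3 = 3
  'damaged': 3 records × 4 = 12
  'used': 2 records × 2 = 4
  'refurbished': 3 records × 6 = 18
Step 3: Sum all mapped values = 37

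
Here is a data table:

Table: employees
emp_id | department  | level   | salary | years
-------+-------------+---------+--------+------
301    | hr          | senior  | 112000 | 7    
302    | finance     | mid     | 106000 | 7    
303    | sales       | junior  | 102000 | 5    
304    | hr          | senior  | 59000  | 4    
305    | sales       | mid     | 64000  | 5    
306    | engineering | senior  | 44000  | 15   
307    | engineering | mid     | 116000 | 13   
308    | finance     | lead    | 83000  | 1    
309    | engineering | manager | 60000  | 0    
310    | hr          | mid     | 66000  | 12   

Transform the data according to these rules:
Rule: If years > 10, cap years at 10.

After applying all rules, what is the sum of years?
59

Step 1: 3 records have years > 10
Step 2: These records originally summed to 40
Step 3: After capping: 3 × 10 = 30
Step 4: Unaffected records sum: 29
Step 5: Final sum = 30 + 29 = 59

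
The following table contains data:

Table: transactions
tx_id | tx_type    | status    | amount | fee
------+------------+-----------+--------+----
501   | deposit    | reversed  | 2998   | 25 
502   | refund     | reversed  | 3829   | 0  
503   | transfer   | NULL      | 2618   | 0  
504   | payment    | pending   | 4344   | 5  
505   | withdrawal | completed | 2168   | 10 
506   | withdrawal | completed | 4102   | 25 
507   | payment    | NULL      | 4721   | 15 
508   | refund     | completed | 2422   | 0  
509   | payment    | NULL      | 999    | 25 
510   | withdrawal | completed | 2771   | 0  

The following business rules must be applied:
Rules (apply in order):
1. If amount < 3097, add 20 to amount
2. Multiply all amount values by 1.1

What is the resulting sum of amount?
34201.2

Step 1: Apply Rule 1 - Add 20 to records with amount < 3097
  - 6 records affected: 13976 + (6 × 20) = 14096
  - Unaffected records: 16996
  - Sum after Rule 1: 31092
Step 2: Apply Rule 2 - Multiply all by 1.1
  - 31092 × 1.1 = 34201.2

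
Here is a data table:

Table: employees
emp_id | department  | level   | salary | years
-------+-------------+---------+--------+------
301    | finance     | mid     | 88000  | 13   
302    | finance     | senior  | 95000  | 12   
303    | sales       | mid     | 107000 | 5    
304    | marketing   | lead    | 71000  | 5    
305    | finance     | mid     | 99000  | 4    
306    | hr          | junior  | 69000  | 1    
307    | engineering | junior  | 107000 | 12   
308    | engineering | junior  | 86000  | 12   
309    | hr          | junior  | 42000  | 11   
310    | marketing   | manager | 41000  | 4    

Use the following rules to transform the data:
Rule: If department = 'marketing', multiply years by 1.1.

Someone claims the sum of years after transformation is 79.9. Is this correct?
Yes, the result is correct.

Step 1: Calculate the correct sum after transformation
Step 2: Apply multiplier 1.1 to records where department = 'marketing'
Step 3: Correct result = 79.9
Step 4: Claimed result = 79.9
Step 5: 79.9 = 79.9 ✓
Conclusion: The claimed result is correct.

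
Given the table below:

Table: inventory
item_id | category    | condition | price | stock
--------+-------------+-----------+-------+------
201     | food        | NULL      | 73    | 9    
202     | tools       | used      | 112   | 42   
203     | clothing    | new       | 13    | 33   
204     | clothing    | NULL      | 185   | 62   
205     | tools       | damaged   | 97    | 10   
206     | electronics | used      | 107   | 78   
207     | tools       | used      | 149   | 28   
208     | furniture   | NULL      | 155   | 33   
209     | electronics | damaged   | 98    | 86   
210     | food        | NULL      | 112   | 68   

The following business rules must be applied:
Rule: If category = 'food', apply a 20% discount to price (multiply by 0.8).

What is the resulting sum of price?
1064.0

Step 1: Records with category = 'food' have total price = 185
Step 2: Apply multiplier: 185 × 0.8 = 148.0
Step 3: Other records total: 916
Step 4: Final sum = 148.0 + 916 = 1064.0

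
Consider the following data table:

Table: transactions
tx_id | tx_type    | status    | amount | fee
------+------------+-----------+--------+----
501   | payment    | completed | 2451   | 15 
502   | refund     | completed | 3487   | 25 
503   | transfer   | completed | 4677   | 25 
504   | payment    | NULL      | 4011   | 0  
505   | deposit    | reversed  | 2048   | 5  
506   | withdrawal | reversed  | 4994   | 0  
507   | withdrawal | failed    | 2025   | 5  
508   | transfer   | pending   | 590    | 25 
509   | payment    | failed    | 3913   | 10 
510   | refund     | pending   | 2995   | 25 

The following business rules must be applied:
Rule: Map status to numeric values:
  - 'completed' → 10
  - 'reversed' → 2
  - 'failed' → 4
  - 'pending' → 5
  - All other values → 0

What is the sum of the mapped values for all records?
52

Step 1: Apply mapping to each record
Step 2: Count by status:
  'completed': 3 records × 10 = 30
  'reversed': 2 records × 2 = 4
  'failed': 2 records × 4 = 8
  'pending': 2 records × 5 = 10
Step 3: Sum all mapped values = 52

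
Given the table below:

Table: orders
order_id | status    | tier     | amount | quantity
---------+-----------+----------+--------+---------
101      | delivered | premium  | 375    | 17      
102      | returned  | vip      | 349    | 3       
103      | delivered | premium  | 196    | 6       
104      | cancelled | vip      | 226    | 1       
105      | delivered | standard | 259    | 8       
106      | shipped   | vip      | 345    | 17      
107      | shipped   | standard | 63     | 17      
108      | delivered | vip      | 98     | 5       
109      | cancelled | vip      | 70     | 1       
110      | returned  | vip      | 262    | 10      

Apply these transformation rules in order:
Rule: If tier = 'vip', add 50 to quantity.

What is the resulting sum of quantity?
385

Step 1: Count records where tier = 'vip': 6
Step 2: Total bonus added: 6 × 50 = 300
Step 3: Original sum of quantity: 85
Step 4: Final sum = 85 + 300 = 385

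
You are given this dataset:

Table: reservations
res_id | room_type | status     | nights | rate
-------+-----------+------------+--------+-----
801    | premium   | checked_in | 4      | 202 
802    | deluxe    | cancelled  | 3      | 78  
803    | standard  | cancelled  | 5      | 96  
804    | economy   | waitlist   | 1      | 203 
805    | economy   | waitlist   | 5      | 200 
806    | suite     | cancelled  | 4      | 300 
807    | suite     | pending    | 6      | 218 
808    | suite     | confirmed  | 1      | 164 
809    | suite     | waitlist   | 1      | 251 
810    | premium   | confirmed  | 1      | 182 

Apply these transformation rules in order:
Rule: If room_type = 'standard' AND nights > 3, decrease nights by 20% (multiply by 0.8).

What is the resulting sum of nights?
30.0

Step 1: Find records where room_type = 'standard' AND nights > 3
Step 2: 1 records match, summing to 5
Step 3: After multiplier: 5 × 0.8 = 4.0
Step 4: Unaffected records sum: 26
Step 5: Final sum = 4.0 + 26 = 30.0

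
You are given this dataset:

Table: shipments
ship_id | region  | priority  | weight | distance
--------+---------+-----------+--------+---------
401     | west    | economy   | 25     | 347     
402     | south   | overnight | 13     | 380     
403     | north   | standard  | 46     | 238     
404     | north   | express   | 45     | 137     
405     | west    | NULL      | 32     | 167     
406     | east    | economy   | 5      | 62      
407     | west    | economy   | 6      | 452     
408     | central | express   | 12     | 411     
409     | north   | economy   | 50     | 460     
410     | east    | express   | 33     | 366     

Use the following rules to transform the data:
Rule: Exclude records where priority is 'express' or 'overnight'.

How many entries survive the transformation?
6

Step 1: Count records to exclude
  - 3 (express) + 1 (overnight) = 4 records
Step 2: Total records: 10
Step 3: Remaining = 10 - 4 = 6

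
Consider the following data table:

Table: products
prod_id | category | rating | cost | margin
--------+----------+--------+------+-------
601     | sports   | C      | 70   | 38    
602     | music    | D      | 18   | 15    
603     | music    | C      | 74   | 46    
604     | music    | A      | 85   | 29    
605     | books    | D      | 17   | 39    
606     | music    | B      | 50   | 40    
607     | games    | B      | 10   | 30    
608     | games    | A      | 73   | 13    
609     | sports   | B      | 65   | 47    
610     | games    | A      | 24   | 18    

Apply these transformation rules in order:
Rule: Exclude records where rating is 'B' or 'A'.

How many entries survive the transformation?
4

Step 1: Count records to exclude
  - 3 (B) + 3 (A) = 6 records
Step 2: Total records: 10
Step 3: Remaining = 10 - 6 = 4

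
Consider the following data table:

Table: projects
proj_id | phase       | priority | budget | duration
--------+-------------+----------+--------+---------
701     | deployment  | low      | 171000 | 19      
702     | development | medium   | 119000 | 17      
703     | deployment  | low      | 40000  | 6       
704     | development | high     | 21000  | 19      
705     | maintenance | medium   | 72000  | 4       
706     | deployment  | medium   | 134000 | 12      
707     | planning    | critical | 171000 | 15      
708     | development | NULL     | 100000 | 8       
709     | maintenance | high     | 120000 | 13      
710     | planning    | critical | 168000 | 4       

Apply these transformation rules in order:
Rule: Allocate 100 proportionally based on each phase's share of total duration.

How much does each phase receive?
deployment: 31.62, development: 37.61, maintenance: 14.53, planning: 16.24

Step 1: Calculate total duration = 117
Step 2: Calculate each phase's proportion:
  deployment: 37/117 = 31.62% → 31.62
  development: 44/117 = 37.61% → 37.61
  maintenance: 17/117 = 14.53% → 14.53
  planning: 19/117 = 16.24% → 16.24
Step 3: Verify: sum of allocations ≈ 100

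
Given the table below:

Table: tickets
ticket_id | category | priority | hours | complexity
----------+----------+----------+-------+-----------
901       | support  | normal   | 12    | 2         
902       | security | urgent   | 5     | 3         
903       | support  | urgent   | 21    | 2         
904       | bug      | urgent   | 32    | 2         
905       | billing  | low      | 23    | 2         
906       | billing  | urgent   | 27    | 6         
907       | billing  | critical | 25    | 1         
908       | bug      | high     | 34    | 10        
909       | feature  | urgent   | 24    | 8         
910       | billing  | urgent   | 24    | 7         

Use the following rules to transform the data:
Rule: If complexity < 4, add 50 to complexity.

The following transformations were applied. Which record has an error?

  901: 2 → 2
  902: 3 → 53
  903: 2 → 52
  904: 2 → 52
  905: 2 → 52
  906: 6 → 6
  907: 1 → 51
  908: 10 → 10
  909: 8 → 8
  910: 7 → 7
Record 901 has an error. The correct transformed value should be 52, not 2.

Step 1: Check each record against the rule
Step 2: Record 901 has complexity = 2
Step 3: Since 2 < 4, the bonus should have been applied
Step 4: Correct value = 52, but claimed value = 2
Conclusion: Record 901 has the error.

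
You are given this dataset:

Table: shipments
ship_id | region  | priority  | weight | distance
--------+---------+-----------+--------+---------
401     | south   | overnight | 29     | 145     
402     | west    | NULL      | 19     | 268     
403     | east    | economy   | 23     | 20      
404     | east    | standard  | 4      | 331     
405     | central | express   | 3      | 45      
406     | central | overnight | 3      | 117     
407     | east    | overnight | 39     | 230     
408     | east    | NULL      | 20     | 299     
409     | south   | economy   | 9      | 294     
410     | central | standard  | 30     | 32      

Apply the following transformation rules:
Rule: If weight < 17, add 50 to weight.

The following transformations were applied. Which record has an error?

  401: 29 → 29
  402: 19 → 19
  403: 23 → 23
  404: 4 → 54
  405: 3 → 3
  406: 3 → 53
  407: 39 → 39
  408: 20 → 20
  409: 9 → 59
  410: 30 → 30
Record 405 has an error. The correct transformed value should be 53, not 3.

Step 1: Check each record against the rule
Step 2: Record 405 has weight = 3
Step 3: Since 3 < 17, the bonus should have been applied
Step 4: Correct value = 53, but claimed value = 3
Conclusion: Record 405 has the error.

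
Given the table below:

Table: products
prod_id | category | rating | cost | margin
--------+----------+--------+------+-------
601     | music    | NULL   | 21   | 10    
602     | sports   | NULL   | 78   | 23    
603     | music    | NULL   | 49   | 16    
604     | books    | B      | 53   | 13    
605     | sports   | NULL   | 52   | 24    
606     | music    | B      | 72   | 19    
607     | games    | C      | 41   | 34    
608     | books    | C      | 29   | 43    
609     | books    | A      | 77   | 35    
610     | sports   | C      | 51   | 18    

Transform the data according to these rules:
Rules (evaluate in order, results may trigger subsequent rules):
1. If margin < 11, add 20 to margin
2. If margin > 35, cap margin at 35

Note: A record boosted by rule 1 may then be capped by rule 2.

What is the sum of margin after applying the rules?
247

Step 1: Apply rule 1 to records with margin < 11
  - 1 records get bonus of 20
  - Of these, 0 records then exceed 35 and get capped
Step 2: Apply rule 2 to records with margin > 35
  - 1 records (original) are capped
Step 3: Calculate final sum = 247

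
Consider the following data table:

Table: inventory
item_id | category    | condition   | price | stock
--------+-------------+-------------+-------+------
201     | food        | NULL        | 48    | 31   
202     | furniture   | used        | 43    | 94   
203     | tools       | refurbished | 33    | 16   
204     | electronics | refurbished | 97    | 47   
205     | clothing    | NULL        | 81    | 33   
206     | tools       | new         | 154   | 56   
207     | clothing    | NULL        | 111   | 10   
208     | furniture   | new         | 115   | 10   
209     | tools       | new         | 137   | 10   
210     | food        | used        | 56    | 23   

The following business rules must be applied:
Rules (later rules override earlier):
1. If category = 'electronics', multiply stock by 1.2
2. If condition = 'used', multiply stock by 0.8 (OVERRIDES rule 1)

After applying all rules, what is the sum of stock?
316.0

Step 1: Rule 2 takes priority for records with condition = 'used'
  - 2 records: 117 × 0.8 = 93.6
Step 2: Rule 1 applies to remaining records with category = 'electronics'
  - 1 records: 47 × 1.2 = 56.4
Step 3: Other records unchanged: 166
Step 4: Final sum = 93.6 + 56.4 + 166 = 316.0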